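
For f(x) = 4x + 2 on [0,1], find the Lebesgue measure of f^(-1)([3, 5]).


f^(-1)([3, 5]) = {x : 3 <= 4x + 2 <= 5}
Solving: (3 - 2)/4 <= x <= (5 - 2)/4
= [0.25, 0.75]
Intersecting with [0,1]: [0.25, 0.75]
Measure = 0.75 - 0.25 = 0.5


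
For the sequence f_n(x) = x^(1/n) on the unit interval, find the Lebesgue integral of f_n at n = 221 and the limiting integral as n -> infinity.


At n = 221: f_221(x) = x^(1/221).
Step 1: integral(x^(1/221), 0, 1) = [x^(1/221+1) / (1/221+1)] from 0 to 1
     = 1 / (1/221 + 1) = 1 / ((221+1)/221) = 221/(221+1)
     = 221/222 = 0.995495
Step 2: As n -> infinity, f_n(x) = x^(1/n) -> 1 for x in (0,1], and f_n is increasing in n.
By MCT, lim_n integral(f_n) = integral(lim_n f_n) = integral(1, 0, 1) = 1.
Step 3: Verify convergence: 221/222 = 0.995495 -> 1


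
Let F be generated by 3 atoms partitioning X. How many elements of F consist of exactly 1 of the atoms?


Each element of F is a union of some subset of the 3 atoms.
Elements that are unions of exactly 1 atoms correspond to 1-element subsets of the 3 atoms.
Count = C(3, 1) = 3! / (1! * 2!) = 3.


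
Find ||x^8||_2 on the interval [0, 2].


Step 1: ||f||_2 = (integral_0^2 |x^8|^2 dx)^(1/2)
     = (integral_0^2 x^16 dx)^(1/2)
Step 2: integral_0^2 x^16 dx = [x^17/(17)] from 0 to 2 = 2^17/17
     = 131072/17 = 7710.117647
Step 3: ||f||_2 = (7710.117647)^(1/2) = 87.807276


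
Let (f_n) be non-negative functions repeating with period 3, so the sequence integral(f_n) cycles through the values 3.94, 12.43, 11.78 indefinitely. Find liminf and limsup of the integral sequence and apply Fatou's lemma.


The sequence (integral(f_n)) is periodic with period 3, repeating the values 3.94, 12.43, 11.78 indefinitely.
Step 1: For a periodic sequence, every tail (a_m, a_(m+1), ...) contains all 3 period values infinitely often.
Step 2: Hence inf of every tail = min of the period values = min(3.94, 12.43, 11.78) = 3.94.
        liminf_n integral(f_n) = sup over m of (inf of tail from m) = 3.94.
Step 3: Similarly sup of every tail = max of the period values = 12.43.
        limsup_n integral(f_n) = 12.43.
Step 4: Fatou's lemma: integral(liminf_n f_n) <= liminf_n integral(f_n) = 3.94.
        So the integral of the pointwise liminf is at most 3.94.


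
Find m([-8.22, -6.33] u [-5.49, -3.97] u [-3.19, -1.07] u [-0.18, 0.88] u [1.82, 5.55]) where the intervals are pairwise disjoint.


For pairwise disjoint intervals, m(union) = sum of lengths.
= (-6.33 - -8.22) + (-3.97 - -5.49) + (-1.07 - -3.19) + (0.88 - -0.18) + (5.55 - 1.82)
= 1.89 + 1.52 + 2.12 + 1.06 + 3.73
= 10.32


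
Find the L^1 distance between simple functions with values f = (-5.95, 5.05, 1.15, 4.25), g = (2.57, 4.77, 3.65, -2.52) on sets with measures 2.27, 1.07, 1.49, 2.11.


Step 1: Compute differences f_i - g_i:
  -5.95 - 2.57 = -8.52
  5.05 - 4.77 = 0.28
  1.15 - 3.65 = -2.5
  4.25 - -2.52 = 6.77
Step 2: Compute |diff|^1 * measure for each set:
  |-8.52|^1 * 2.27 = 8.52 * 2.27 = 19.3404
  |0.28|^1 * 1.07 = 0.28 * 1.07 = 0.2996
  |-2.5|^1 * 1.49 = 2.5 * 1.49 = 3.725
  |6.77|^1 * 2.11 = 6.77 * 2.11 = 14.2847
Step 3: Sum = 37.6497
Step 4: ||f-g||_1 = (37.6497)^(1/1) = 37.6497


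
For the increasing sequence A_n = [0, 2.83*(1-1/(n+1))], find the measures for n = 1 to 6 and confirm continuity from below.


By continuity of measure from below: if A_n increases to A, then m(A_n) -> m(A).
Here A = [0, 2.83], so m(A) = 2.83
Step 1: a_1 = 2.83*(1 - 1/2) = 1.415, m(A_1) = 1.415
Step 2: a_2 = 2.83*(1 - 1/3) = 1.8867, m(A_2) = 1.8867
Step 3: a_3 = 2.83*(1 - 1/4) = 2.1225, m(A_3) = 2.1225
Step 4: a_4 = 2.83*(1 - 1/5) = 2.264, m(A_4) = 2.264
Step 5: a_5 = 2.83*(1 - 1/6) = 2.3583, m(A_5) = 2.3583
Step 6: a_6 = 2.83*(1 - 1/7) = 2.4257, m(A_6) = 2.4257
Limit: m(A_n) -> m([0,2.83]) = 2.83


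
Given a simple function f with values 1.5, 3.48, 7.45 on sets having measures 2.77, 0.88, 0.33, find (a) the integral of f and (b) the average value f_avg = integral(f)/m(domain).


Step 1: Integral = sum(value_i * measure_i)
= 1.5*2.77 + 3.48*0.88 + 7.45*0.33
= 4.155 + 3.0624 + 2.4585
= 9.6759
Step 2: Total measure of domain = 2.77 + 0.88 + 0.33 = 3.98
Step 3: Average value = 9.6759 / 3.98 = 2.431131


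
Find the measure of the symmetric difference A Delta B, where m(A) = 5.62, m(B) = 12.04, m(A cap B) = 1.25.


m(A Delta B) = m(A) + m(B) - 2*m(A n B)
= 5.62 + 12.04 - 2*1.25
= 5.62 + 12.04 - 2.5
= 15.16


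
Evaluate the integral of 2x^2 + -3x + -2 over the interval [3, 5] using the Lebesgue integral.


The Lebesgue integral of a Riemann-integrable function agrees with the Riemann integral.
Antiderivative F(x) = (2/3)x^3 + (-3/2)x^2 + -2x
F(5) = (2/3)*5^3 + (-3/2)*5^2 + -2*5
     = (2/3)*125 + (-3/2)*25 + -2*5
     = 83.333333 + -37.5 + -10
     = 35.833333
F(3) = -1.5
Integral = F(5) - F(3) = 35.833333 - -1.5 = 37.333333


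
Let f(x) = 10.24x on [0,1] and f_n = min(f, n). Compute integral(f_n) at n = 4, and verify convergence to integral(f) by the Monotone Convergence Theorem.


f(x) = 10.24x on [0,1]; f_n(x) = min(10.24x, n). At n = 4:
Step 1: f(x) reaches 4 at x = 4/10.24 = 0.390625
Step 2: integral(f_4) = integral(10.24x, 0, 0.390625) + integral(4, 0.390625, 1)
       = 10.24*0.390625^2/2 + 4*(1 - 0.390625)
       = 0.78125 + 2.4375
       = 3.21875
Step 3: As n -> infinity, f_n increases to f, so by MCT integral(f_n) -> integral(f) = 10.24/2 = 5.12.
Convergence: integral(f_4) = 3.21875 -> 5.12 as n -> infinity


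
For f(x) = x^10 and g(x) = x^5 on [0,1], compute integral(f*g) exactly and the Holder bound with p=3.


Step 1: Exact integral of f*g = integral(x^15, 0, 1) = 1/16
     = 0.0625
Step 2: Holder bound with p=3, q=1.5:
  ||f||_p = (integral x^30 dx)^(1/3) = (1/31)^(1/3) = 0.318331
  ||g||_q = (integral x^7.5 dx)^(1/1.5) = (1/8.5)^(1/1.5) = 0.240097
Step 3: Holder bound = ||f||_p * ||g||_q = 0.318331 * 0.240097 = 0.076431
Verification: 0.0625 <= 0.076431 (Holder holds)


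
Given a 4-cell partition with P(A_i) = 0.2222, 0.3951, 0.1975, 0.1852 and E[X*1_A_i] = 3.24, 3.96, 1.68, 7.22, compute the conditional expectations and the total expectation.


For each cell A_i: E[X|A_i] = E[X*1_A_i] / P(A_i)
Step 1: E[X|A_1] = 3.24 / 0.2222 = 14.581458
Step 2: E[X|A_2] = 3.96 / 0.3951 = 10.022779
Step 3: E[X|A_3] = 1.68 / 0.1975 = 8.506329
Step 4: E[X|A_4] = 7.22 / 0.1852 = 38.984881
Verification: E[X] = sum E[X*1_A_i] = 3.24 + 3.96 + 1.68 + 7.22 = 16.1


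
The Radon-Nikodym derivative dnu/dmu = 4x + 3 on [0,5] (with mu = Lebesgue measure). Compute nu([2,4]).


nu(A) = integral_A (dnu/dmu) dmu = integral_2^4 (4x + 3) dx
Step 1: Antiderivative F(x) = (4/2)x^2 + 3x
Step 2: F(4) = (4/2)*4^2 + 3*4 = 32 + 12 = 44
Step 3: F(2) = (4/2)*2^2 + 3*2 = 8 + 6 = 14
Step 4: nu([2,4]) = F(4) - F(2) = 44 - 14 = 30


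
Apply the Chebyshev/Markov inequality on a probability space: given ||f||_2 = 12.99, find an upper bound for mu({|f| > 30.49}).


Chebyshev/Markov inequality: mu(|f| > eps) <= (||f||_p / eps)^p
Step 1: ||f||_2 / eps = 12.99 / 30.49 = 0.426041
Step 2: Raise to power p = 2:
  (0.426041)^2 = 0.181511
Step 3: Therefore mu(|f| > 30.49) <= 0.181511


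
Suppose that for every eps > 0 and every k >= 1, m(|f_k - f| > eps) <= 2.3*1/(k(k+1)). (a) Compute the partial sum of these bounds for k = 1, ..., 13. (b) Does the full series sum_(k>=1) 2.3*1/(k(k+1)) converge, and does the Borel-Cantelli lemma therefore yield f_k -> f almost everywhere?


Step 1: List the terms 2.3*1/(k(k+1)) for k = 1 to 13:
  k=1: 1.15
  k=2: 0.383333
  k=3: 0.191667
  k=4: 0.115
  k=5: 0.076667
  k=6: 0.054762
  k=7: 0.041071
  k=8: 0.031944
  k=9: 0.025556
  k=10: 0.020909
  k=11: 0.017424
  k=12: 0.014744
  k=13: 0.012637
Step 2: Partial sum = 1.15 + 0.383333 + 0.191667 + 0.115 + 0.076667 + 0.054762 + 0.041071 + 0.031944 + 0.025556 + 0.020909 + 0.017424 + 0.014744 + 0.012637
     = 2.135714
Step 3: The full series sum_(k>=1) 2.3*1/(k(k+1)) converges (telescoping series sum 1/(k(k+1)) = 1; a constant multiple of a convergent series converges).
Step 4: Fix eps > 0. Since sum_k m(|f_k - f| > eps) < infinity, the Borel-Cantelli lemma gives
        m(limsup_k {|f_k - f| > eps}) = 0, i.e. for a.e. x, |f_k(x) - f(x)| <= eps for all large k.
        Applying this with eps = 1/j for j = 1, 2, ... and intersecting the countably many full-measure sets,
        for a.e. x we get limsup_k |f_k(x) - f(x)| <= 1/j for every j, hence f_k -> f almost everywhere.
Conclusion: series converges; Borel-Cantelli yields f_k -> f a.e.


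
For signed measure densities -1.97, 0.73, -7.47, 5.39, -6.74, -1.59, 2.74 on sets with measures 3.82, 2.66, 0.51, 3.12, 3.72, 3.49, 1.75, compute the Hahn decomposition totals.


Step 1: Compute signed measure on each set:
  Set 1: -1.97 * 3.82 = -7.5254
  Set 2: 0.73 * 2.66 = 1.9418
  Set 3: -7.47 * 0.51 = -3.8097
  Set 4: 5.39 * 3.12 = 16.8168
  Set 5: -6.74 * 3.72 = -25.0728
  Set 6: -1.59 * 3.49 = -5.5491
  Set 7: 2.74 * 1.75 = 4.795
Step 2: Total signed measure = (-7.5254) + (1.9418) + (-3.8097) + (16.8168) + (-25.0728) + (-5.5491) + (4.795)
     = -18.4034
Step 3: Positive part mu+(X) = sum of positive contributions = 23.5536
Step 4: Negative part mu-(X) = |sum of negative contributions| = 41.957


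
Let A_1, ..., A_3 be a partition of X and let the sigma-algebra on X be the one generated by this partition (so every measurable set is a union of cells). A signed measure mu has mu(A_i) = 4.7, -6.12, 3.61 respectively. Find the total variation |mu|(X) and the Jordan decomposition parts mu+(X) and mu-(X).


Step 1: Every measurable set is a union of atoms (the cells / points), so a Hahn decomposition is
  obtained by grouping atoms by sign: P = union of atoms with mu > 0, N = union of the remaining atoms.
  Atoms in P (indices): 1, 3;  atoms in N (indices): 2
  Positive values: 4.7, 3.61
  Negative values: -6.12
Step 2: mu+(X) = mu(P) = sum of positive atom values = 8.31
Step 3: mu-(X) = -mu(N) = sum of |negative atom values| = 6.12
Step 4: |mu|(X) = mu+(X) + mu-(X) = 8.31 + 6.12 = 14.43


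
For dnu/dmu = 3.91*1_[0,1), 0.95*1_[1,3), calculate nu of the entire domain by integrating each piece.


Integrate each piece of the Radon-Nikodym derivative:
Step 1: integral_0^1 3.91 dx = 3.91*(1-0) = 3.91*1 = 3.91
Step 2: integral_1^3 0.95 dx = 0.95*(3-1) = 0.95*2 = 1.9
Total: 3.91 + 1.9 = 5.81


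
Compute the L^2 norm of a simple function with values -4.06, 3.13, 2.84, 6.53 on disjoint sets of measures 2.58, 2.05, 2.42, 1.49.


Step 1: Compute |f_i|^2 for each value:
  |-4.06|^2 = 16.4836
  |3.13|^2 = 9.7969
  |2.84|^2 = 8.0656
  |6.53|^2 = 42.6409
Step 2: Multiply by measures and sum:
  16.4836 * 2.58 = 42.527688
  9.7969 * 2.05 = 20.083645
  8.0656 * 2.42 = 19.518752
  42.6409 * 1.49 = 63.534941
Sum = 42.527688 + 20.083645 + 19.518752 + 63.534941 = 145.665026
Step 3: Take the p-th root:
||f||_2 = (145.665026)^(1/2) = 12.069177


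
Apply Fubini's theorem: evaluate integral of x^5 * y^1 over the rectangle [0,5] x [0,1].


By Fubini's theorem, the double integral factors as a product of single integrals:
Step 1: integral_0^5 x^5 dx = [x^6/6] from 0 to 5
     = 5^6/6 = 2604.166667
Step 2: integral_0^1 y^1 dy = [y^2/2] from 0 to 1
     = 1^2/2 = 0.5
Step 3: Double integral = 2604.166667 * 0.5 = 1302.083333


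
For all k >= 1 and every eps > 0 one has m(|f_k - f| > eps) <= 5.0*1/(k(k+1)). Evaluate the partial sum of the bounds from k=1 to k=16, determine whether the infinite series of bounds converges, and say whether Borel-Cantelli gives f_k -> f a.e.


Step 1: List the terms 5.0*1/(k(k+1)) for k = 1 to 16:
  k=1: 2.5
  k=2: 0.833333
  k=3: 0.416667
  k=4: 0.25
  k=5: 0.166667
  k=6: 0.119048
  k=7: 0.089286
  k=8: 0.069444
  k=9: 0.055556
  k=10: 0.045455
  k=11: 0.037879
  k=12: 0.032051
  k=13: 0.027473
  k=14: 0.02381
  k=15: 0.020833
  k=16: 0.018382
Step 2: Partial sum = 2.5 + 0.833333 + 0.416667 + 0.25 + 0.166667 + 0.119048 + 0.089286 + 0.069444 + 0.055556 + 0.045455 + 0.037879 + 0.032051 + 0.027473 + 0.02381 + 0.020833 + 0.018382
     = 4.705882
Step 3: The full series sum_(k>=1) 5.0*1/(k(k+1)) converges (telescoping series sum 1/(k(k+1)) = 1; a constant multiple of a convergent series converges).
Step 4: Fix eps > 0. Since sum_k m(|f_k - f| > eps) < infinity, the Borel-Cantelli lemma gives
        m(limsup_k {|f_k - f| > eps}) = 0, i.e. for a.e. x, |f_k(x) - f(x)| <= eps for all large k.
        Applying this with eps = 1/j for j = 1, 2, ... and intersecting the countably many full-measure sets,
        for a.e. x we get limsup_k |f_k(x) - f(x)| <= 1/j for every j, hence f_k -> f almost everywhere.
Conclusion: series converges; Borel-Cantelli yields f_k -> f a.e.


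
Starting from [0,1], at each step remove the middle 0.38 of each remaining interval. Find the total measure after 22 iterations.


Step 1: At each step, fraction remaining = 1 - 0.38 = 0.62
Step 2: After 22 steps, measure = (0.62)^22
Result = 2.707804e-05


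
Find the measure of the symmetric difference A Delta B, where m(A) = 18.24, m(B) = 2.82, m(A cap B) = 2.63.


m(A Delta B) = m(A) + m(B) - 2*m(A n B)
= 18.24 + 2.82 - 2*2.63
= 18.24 + 2.82 - 5.26
= 15.8


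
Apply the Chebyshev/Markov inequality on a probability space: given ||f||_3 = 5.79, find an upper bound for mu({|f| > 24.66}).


Chebyshev/Markov inequality: mu(|f| > eps) <= (||f||_p / eps)^p
Step 1: ||f||_3 / eps = 5.79 / 24.66 = 0.234793
Step 2: Raise to power p = 3:
  (0.234793)^3 = 0.012944
Step 3: Therefore mu(|f| > 24.66) <= 0.012944


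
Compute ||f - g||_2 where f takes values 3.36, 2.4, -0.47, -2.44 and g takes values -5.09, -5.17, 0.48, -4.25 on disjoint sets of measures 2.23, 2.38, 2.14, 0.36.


Step 1: Compute differences f_i - g_i:
  3.36 - -5.09 = 8.45
  2.4 - -5.17 = 7.57
  -0.47 - 0.48 = -0.95
  -2.44 - -4.25 = 1.81
Step 2: Compute |diff|^2 * measure for each set:
  |8.45|^2 * 2.23 = 71.4025 * 2.23 = 159.227575
  |7.57|^2 * 2.38 = 57.3049 * 2.38 = 136.385662
  |-0.95|^2 * 2.14 = 0.9025 * 2.14 = 1.93135
  |1.81|^2 * 0.36 = 3.2761 * 0.36 = 1.179396
Step 3: Sum = 298.723983
Step 4: ||f-g||_2 = (298.723983)^(1/2) = 17.283633


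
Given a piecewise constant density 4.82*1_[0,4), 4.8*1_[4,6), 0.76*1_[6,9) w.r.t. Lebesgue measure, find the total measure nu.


Integrate each piece of the Radon-Nikodym derivative:
Step 1: integral_0^4 4.82 dx = 4.82*(4-0) = 4.82*4 = 19.28
Step 2: integral_4^6 4.8 dx = 4.8*(6-4) = 4.8*2 = 9.6
Step 3: integral_6^9 0.76 dx = 0.76*(9-6) = 0.76*3 = 2.28
Total: 19.28 + 9.6 + 2.28 = 31.16


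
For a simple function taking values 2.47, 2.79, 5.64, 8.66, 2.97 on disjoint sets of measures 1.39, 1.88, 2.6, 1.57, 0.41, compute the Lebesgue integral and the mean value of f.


Step 1: Integral = sum(value_i * measure_i)
= 2.47*1.39 + 2.79*1.88 + 5.64*2.6 + 8.66*1.57 + 2.97*0.41
= 3.4333 + 5.2452 + 14.664 + 13.5962 + 1.2177
= 38.1564
Step 2: Total measure of domain = 1.39 + 1.88 + 2.6 + 1.57 + 0.41 = 7.85
Step 3: Average value = 38.1564 / 7.85 = 4.860688


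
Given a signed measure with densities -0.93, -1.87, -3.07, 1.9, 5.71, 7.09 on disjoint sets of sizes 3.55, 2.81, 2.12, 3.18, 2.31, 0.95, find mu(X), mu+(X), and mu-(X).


Step 1: Compute signed measure on each set:
  Set 1: -0.93 * 3.55 = -3.3015
  Set 2: -1.87 * 2.81 = -5.2547
  Set 3: -3.07 * 2.12 = -6.5084
  Set 4: 1.9 * 3.18 = 6.042
  Set 5: 5.71 * 2.31 = 13.1901
  Set 6: 7.09 * 0.95 = 6.7355
Step 2: Total signed measure = (-3.3015) + (-5.2547) + (-6.5084) + (6.042) + (13.1901) + (6.7355)
     = 10.903
Step 3: Positive part mu+(X) = sum of positive contributions = 25.9676
Step 4: Negative part mu-(X) = |sum of negative contributions| = 15.0646


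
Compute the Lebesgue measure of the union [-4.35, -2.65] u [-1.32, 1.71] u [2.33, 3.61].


For pairwise disjoint intervals, m(union) = sum of lengths.
= (-2.65 - -4.35) + (1.71 - -1.32) + (3.61 - 2.33)
= 1.7 + 3.03 + 1.28
= 6.01


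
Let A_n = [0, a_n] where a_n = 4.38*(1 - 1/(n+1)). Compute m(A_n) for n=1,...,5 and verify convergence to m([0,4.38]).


By continuity of measure from below: if A_n increases to A, then m(A_n) -> m(A).
Here A = [0, 4.38], so m(A) = 4.38
Step 1: a_1 = 4.38*(1 - 1/2) = 2.19, m(A_1) = 2.19
Step 2: a_2 = 4.38*(1 - 1/3) = 2.92, m(A_2) = 2.92
Step 3: a_3 = 4.38*(1 - 1/4) = 3.285, m(A_3) = 3.285
Step 4: a_4 = 4.38*(1 - 1/5) = 3.504, m(A_4) = 3.504
Step 5: a_5 = 4.38*(1 - 1/6) = 3.65, m(A_5) = 3.65
Limit: m(A_n) -> m([0,4.38]) = 4.38


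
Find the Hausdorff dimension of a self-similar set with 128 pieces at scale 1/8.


For a self-similar set with N copies scaled by 1/r:
dim_H = log(N)/log(r) = log(128)/log(8)
= 4.85203/2.079442
= 2.333333


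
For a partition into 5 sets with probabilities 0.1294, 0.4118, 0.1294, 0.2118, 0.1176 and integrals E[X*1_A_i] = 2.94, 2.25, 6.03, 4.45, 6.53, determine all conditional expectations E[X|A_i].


For each cell A_i: E[X|A_i] = E[X*1_A_i] / P(A_i)
Step 1: E[X|A_1] = 2.94 / 0.1294 = 22.720247
Step 2: E[X|A_2] = 2.25 / 0.4118 = 5.463817
Step 3: E[X|A_3] = 6.03 / 0.1294 = 46.599691
Step 4: E[X|A_4] = 4.45 / 0.2118 = 21.010387
Step 5: E[X|A_5] = 6.53 / 0.1176 = 55.527211
Verification: E[X] = sum E[X*1_A_i] = 2.94 + 2.25 + 6.03 + 4.45 + 6.53 = 22.2


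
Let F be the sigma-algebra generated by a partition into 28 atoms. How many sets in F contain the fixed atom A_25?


Each element of F is a union of some subset S of the 28 atoms.
The element contains A_25 iff A_25 is in S.
So we count subsets S of {A_1,...,A_28} with A_25 in S: choose freely among the other 27 atoms.
Count = 2^(28-1) = 2^27 = 134217728.


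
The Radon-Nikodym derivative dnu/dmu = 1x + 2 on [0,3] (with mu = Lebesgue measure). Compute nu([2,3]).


nu(A) = integral_A (dnu/dmu) dmu = integral_2^3 (1x + 2) dx
Step 1: Antiderivative F(x) = (1/2)x^2 + 2x
Step 2: F(3) = (1/2)*3^2 + 2*3 = 4.5 + 6 = 10.5
Step 3: F(2) = (1/2)*2^2 + 2*2 = 2 + 4 = 6
Step 4: nu([2,3]) = F(3) - F(2) = 10.5 - 6 = 4.5


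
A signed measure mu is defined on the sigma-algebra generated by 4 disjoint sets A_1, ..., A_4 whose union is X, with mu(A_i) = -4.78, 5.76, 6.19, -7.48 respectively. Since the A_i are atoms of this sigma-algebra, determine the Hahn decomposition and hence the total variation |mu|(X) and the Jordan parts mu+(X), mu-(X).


Step 1: Every measurable set is a union of atoms (the cells / points), so a Hahn decomposition is
  obtained by grouping atoms by sign: P = union of atoms with mu > 0, N = union of the remaining atoms.
  Atoms in P (indices): 2, 3;  atoms in N (indices): 1, 4
  Positive values: 5.76, 6.19
  Negative values: -4.78, -7.48
Step 2: mu+(X) = mu(P) = sum of positive atom values = 11.95
Step 3: mu-(X) = -mu(N) = sum of |negative atom values| = 12.26
Step 4: |mu|(X) = mu+(X) + mu-(X) = 11.95 + 12.26 = 24.21


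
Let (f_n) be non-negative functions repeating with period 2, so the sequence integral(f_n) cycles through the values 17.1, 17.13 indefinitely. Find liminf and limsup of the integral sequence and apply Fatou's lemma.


The sequence (integral(f_n)) is periodic with period 2, repeating the values 17.1, 17.13 indefinitely.
Step 1: For a periodic sequence, every tail (a_m, a_(m+1), ...) contains all 2 period values infinitely often.
Step 2: Hence inf of every tail = min of the period values = min(17.1, 17.13) = 17.1.
        liminf_n integral(f_n) = sup over m of (inf of tail from m) = 17.1.
Step 3: Similarly sup of every tail = max of the period values = 17.13.
        limsup_n integral(f_n) = 17.13.
Step 4: Fatou's lemma: integral(liminf_n f_n) <= liminf_n integral(f_n) = 17.1.
        So the integral of the pointwise liminf is at most 17.1.


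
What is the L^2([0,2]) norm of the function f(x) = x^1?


Step 1: ||f||_2 = (integral_0^2 |x^1|^2 dx)^(1/2)
     = (integral_0^2 x^2 dx)^(1/2)
Step 2: integral_0^2 x^2 dx = [x^3/(3)] from 0 to 2 = 2^3/3
     = 8/3 = 2.666667
Step 3: ||f||_2 = (2.666667)^(1/2) = 1.632993


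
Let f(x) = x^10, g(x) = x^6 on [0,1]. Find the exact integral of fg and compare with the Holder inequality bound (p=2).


Step 1: Exact integral of f*g = integral(x^16, 0, 1) = 1/17
     = 0.058824
Step 2: Holder bound with p=2, q=2:
  ||f||_p = (integral x^20 dx)^(1/2) = (1/21)^(1/2) = 0.218218
  ||g||_q = (integral x^12 dx)^(1/2) = (1/13)^(1/2) = 0.27735
Step 3: Holder bound = ||f||_p * ||g||_q = 0.218218 * 0.27735 = 0.060523
Verification: 0.058824 <= 0.060523 (Holder holds)


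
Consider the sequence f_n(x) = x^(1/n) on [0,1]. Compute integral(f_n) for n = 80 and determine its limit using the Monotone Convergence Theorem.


At n = 80: f_80(x) = x^(1/80).
Step 1: integral(x^(1/80), 0, 1) = [x^(1/80+1) / (1/80+1)] from 0 to 1
     = 1 / (1/80 + 1) = 1 / ((80+1)/80) = 80/(80+1)
     = 80/81 = 0.987654
Step 2: As n -> infinity, f_n(x) = x^(1/n) -> 1 for x in (0,1], and f_n is increasing in n.
By MCT, lim_n integral(f_n) = integral(lim_n f_n) = integral(1, 0, 1) = 1.
Step 3: Verify convergence: 80/81 = 0.987654 -> 1


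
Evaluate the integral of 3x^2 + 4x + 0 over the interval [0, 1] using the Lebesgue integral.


The Lebesgue integral of a Riemann-integrable function agrees with the Riemann integral.
Antiderivative F(x) = (3/3)x^3 + (4/2)x^2 + 0x
F(1) = (3/3)*1^3 + (4/2)*1^2 + 0*1
     = (3/3)*1 + (4/2)*1 + 0*1
     = 1 + 2 + 0
     = 3
F(0) = 0.0
Integral = F(1) - F(0) = 3 - 0.0 = 3


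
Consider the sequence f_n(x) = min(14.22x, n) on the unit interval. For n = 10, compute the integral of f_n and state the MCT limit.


f(x) = 14.22x on [0,1]; f_n(x) = min(14.22x, n). At n = 10:
Step 1: f(x) reaches 10 at x = 10/14.22 = 0.703235
Step 2: integral(f_10) = integral(14.22x, 0, 0.703235) + integral(10, 0.703235, 1)
       = 14.22*0.703235^2/2 + 10*(1 - 0.703235)
       = 3.516174 + 2.967651
       = 6.483826
Step 3: As n -> infinity, f_n increases to f, so by MCT integral(f_n) -> integral(f) = 14.22/2 = 7.11.
Convergence: integral(f_10) = 6.483826 -> 7.11 as n -> infinity


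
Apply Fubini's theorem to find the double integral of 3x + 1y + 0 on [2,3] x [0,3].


By Fubini, integrate in x first, then y.
Step 1: Fix y, integrate over x in [2,3]:
  integral(3x + 1y + 0, x=2..3)
  = 3*(3^2 - 2^2)/2 + (1y + 0)*(3 - 2)
  = 7.5 + (1y + 0)*1
  = 7.5 + 1y + 0
  = 7.5 + 1y
Step 2: Integrate over y in [0,3]:
  integral(7.5 + 1y, y=0..3)
  = 7.5*3 + 1*(3^2 - 0^2)/2
  = 22.5 + 4.5
  = 27


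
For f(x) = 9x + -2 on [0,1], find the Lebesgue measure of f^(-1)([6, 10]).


f^(-1)([6, 10]) = {x : 6 <= 9x + -2 <= 10}
Solving: (6 - -2)/9 <= x <= (10 - -2)/9
= [0.888889, 1.333333]
Intersecting with [0,1]: [0.888889, 1]
Measure = 1 - 0.888889 = 0.111111


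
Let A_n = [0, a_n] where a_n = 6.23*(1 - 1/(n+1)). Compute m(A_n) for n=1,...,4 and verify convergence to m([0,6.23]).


By continuity of measure from below: if A_n increases to A, then m(A_n) -> m(A).
Here A = [0, 6.23], so m(A) = 6.23
Step 1: a_1 = 6.23*(1 - 1/2) = 3.115, m(A_1) = 3.115
Step 2: a_2 = 6.23*(1 - 1/3) = 4.1533, m(A_2) = 4.1533
Step 3: a_3 = 6.23*(1 - 1/4) = 4.6725, m(A_3) = 4.6725
Step 4: a_4 = 6.23*(1 - 1/5) = 4.984, m(A_4) = 4.984
Limit: m(A_n) -> m([0,6.23]) = 6.23


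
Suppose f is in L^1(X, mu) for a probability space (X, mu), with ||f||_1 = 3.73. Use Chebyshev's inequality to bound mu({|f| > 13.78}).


Chebyshev/Markov inequality: mu(|f| > eps) <= (||f||_p / eps)^p
Step 1: ||f||_1 / eps = 3.73 / 13.78 = 0.270682
Step 2: Raise to power p = 1:
  (0.270682)^1 = 0.270682
Step 3: Therefore mu(|f| > 13.78) <= 0.270682


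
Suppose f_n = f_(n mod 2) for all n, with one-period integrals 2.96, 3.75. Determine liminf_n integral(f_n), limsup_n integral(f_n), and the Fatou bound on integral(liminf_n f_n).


The sequence (integral(f_n)) is periodic with period 2, repeating the values 2.96, 3.75 indefinitely.
Step 1: For a periodic sequence, every tail (a_m, a_(m+1), ...) contains all 2 period values infinitely often.
Step 2: Hence inf of every tail = min of the period values = min(2.96, 3.75) = 2.96.
        liminf_n integral(f_n) = sup over m of (inf of tail from m) = 2.96.
Step 3: Similarly sup of every tail = max of the period values = 3.75.
        limsup_n integral(f_n) = 3.75.
Step 4: Fatou's lemma: integral(liminf_n f_n) <= liminf_n integral(f_n) = 2.96.
        So the integral of the pointwise liminf is at most 2.96.


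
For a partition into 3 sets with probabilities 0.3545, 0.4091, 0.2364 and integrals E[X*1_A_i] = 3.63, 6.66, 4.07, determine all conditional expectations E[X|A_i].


For each cell A_i: E[X|A_i] = E[X*1_A_i] / P(A_i)
Step 1: E[X|A_1] = 3.63 / 0.3545 = 10.239774
Step 2: E[X|A_2] = 6.66 / 0.4091 = 16.279638
Step 3: E[X|A_3] = 4.07 / 0.2364 = 17.216582
Verification: E[X] = sum E[X*1_A_i] = 3.63 + 6.66 + 4.07 = 14.36


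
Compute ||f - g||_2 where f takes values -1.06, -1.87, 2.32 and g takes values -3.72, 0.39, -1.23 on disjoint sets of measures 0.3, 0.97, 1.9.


Step 1: Compute differences f_i - g_i:
  -1.06 - -3.72 = 2.66
  -1.87 - 0.39 = -2.26
  2.32 - -1.23 = 3.55
Step 2: Compute |diff|^2 * measure for each set:
  |2.66|^2 * 0.3 = 7.0756 * 0.3 = 2.12268
  |-2.26|^2 * 0.97 = 5.1076 * 0.97 = 4.954372
  |3.55|^2 * 1.9 = 12.6025 * 1.9 = 23.94475
Step 3: Sum = 31.021802
Step 4: ||f-g||_2 = (31.021802)^(1/2) = 5.569722


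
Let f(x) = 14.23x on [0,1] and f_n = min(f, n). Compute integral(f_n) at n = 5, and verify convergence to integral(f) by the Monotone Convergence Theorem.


f(x) = 14.23x on [0,1]; f_n(x) = min(14.23x, n). At n = 5:
Step 1: f(x) reaches 5 at x = 5/14.23 = 0.35137
Step 2: integral(f_5) = integral(14.23x, 0, 0.35137) + integral(5, 0.35137, 1)
       = 14.23*0.35137^2/2 + 5*(1 - 0.35137)
       = 0.878426 + 3.243148
       = 4.121574
Step 3: As n -> infinity, f_n increases to f, so by MCT integral(f_n) -> integral(f) = 14.23/2 = 7.115.
Convergence: integral(f_5) = 4.121574 -> 7.115 as n -> infinity


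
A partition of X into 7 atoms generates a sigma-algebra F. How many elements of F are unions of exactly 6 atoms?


Each element of F is a union of some subset of the 7 atoms.
Elements that are unions of exactly 6 atoms correspond to 6-element subsets of the 7 atoms.
Count = C(7, 6) = 7! / (6! * 1!) = 7.


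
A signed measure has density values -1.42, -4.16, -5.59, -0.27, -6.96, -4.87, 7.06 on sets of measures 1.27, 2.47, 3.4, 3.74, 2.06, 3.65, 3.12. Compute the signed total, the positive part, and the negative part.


Step 1: Compute signed measure on each set:
  Set 1: -1.42 * 1.27 = -1.8034
  Set 2: -4.16 * 2.47 = -10.2752
  Set 3: -5.59 * 3.4 = -19.006
  Set 4: -0.27 * 3.74 = -1.0098
  Set 5: -6.96 * 2.06 = -14.3376
  Set 6: -4.87 * 3.65 = -17.7755
  Set 7: 7.06 * 3.12 = 22.0272
Step 2: Total signed measure = (-1.8034) + (-10.2752) + (-19.006) + (-1.0098) + (-14.3376) + (-17.7755) + (22.0272)
     = -42.1803
Step 3: Positive part mu+(X) = sum of positive contributions = 22.0272
Step 4: Negative part mu-(X) = |sum of negative contributions| = 64.2075


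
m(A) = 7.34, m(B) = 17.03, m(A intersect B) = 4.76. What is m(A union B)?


By inclusion-exclusion: m(A u B) = m(A) + m(B) - m(A n B)
= 7.34 + 17.03 - 4.76
= 19.61


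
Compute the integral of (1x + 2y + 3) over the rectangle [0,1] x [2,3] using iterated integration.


By Fubini, integrate in x first, then y.
Step 1: Fix y, integrate over x in [0,1]:
  integral(1x + 2y + 3, x=0..1)
  = 1*(1^2 - 0^2)/2 + (2y + 3)*(1 - 0)
  = 0.5 + (2y + 3)*1
  = 0.5 + 2y + 3
  = 3.5 + 2y
Step 2: Integrate over y in [2,3]:
  integral(3.5 + 2y, y=2..3)
  = 3.5*1 + 2*(3^2 - 2^2)/2
  = 3.5 + 5
  = 8.5


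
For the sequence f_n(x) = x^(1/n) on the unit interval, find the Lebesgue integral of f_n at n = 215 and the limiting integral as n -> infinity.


At n = 215: f_215(x) = x^(1/215).
Step 1: integral(x^(1/215), 0, 1) = [x^(1/215+1) / (1/215+1)] from 0 to 1
     = 1 / (1/215 + 1) = 1 / ((215+1)/215) = 215/(215+1)
     = 215/216 = 0.99537
Step 2: As n -> infinity, f_n(x) = x^(1/n) -> 1 for x in (0,1], and f_n is increasing in n.
By MCT, lim_n integral(f_n) = integral(lim_n f_n) = integral(1, 0, 1) = 1.
Step 3: Verify convergence: 215/216 = 0.99537 -> 1


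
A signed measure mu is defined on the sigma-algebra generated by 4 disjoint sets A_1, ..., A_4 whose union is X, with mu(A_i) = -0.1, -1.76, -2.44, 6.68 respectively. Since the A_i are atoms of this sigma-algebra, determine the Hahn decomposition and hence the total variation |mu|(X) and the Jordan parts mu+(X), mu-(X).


Step 1: Every measurable set is a union of atoms (the cells / points), so a Hahn decomposition is
  obtained by grouping atoms by sign: P = union of atoms with mu > 0, N = union of the remaining atoms.
  Atoms in P (indices): 4;  atoms in N (indices): 1, 2, 3
  Positive values: 6.68
  Negative values: -0.1, -1.76, -2.44
Step 2: mu+(X) = mu(P) = sum of positive atom values = 6.68
Step 3: mu-(X) = -mu(N) = sum of |negative atom values| = 4.3
Step 4: |mu|(X) = mu+(X) + mu-(X) = 6.68 + 4.3 = 10.98


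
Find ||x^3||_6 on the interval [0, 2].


Step 1: ||f||_6 = (integral_0^2 |x^3|^6 dx)^(1/6)
     = (integral_0^2 x^18 dx)^(1/6)
Step 2: integral_0^2 x^18 dx = [x^19/(19)] from 0 to 2 = 2^19/19
     = 524288/19 = 27594.105263
Step 3: ||f||_6 = (27594.105263)^(1/6) = 5.497131


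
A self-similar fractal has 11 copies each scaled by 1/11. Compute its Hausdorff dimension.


For a self-similar set with N copies scaled by 1/r:
dim_H = log(N)/log(r) = log(11)/log(11)
= 2.397895/2.397895
= 1


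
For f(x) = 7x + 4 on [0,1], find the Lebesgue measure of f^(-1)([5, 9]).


f^(-1)([5, 9]) = {x : 5 <= 7x + 4 <= 9}
Solving: (5 - 4)/7 <= x <= (9 - 4)/7
= [0.142857, 0.714286]
Intersecting with [0,1]: [0.142857, 0.714286]
Measure = 0.714286 - 0.142857 = 0.571429


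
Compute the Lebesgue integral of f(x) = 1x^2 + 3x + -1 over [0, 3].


The Lebesgue integral of a Riemann-integrable function agrees with the Riemann integral.
Antiderivative F(x) = (1/3)x^3 + (3/2)x^2 + -1x
F(3) = (1/3)*3^3 + (3/2)*3^2 + -1*3
     = (1/3)*27 + (3/2)*9 + -1*3
     = 9 + 13.5 + -3
     = 19.5
F(0) = 0.0
Integral = F(3) - F(0) = 19.5 - 0.0 = 19.5


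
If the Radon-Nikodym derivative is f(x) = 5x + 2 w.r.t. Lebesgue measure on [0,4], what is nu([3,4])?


nu(A) = integral_A (dnu/dmu) dmu = integral_3^4 (5x + 2) dx
Step 1: Antiderivative F(x) = (5/2)x^2 + 2x
Step 2: F(4) = (5/2)*4^2 + 2*4 = 40 + 8 = 48
Step 3: F(3) = (5/2)*3^2 + 2*3 = 22.5 + 6 = 28.5
Step 4: nu([3,4]) = F(4) - F(3) = 48 - 28.5 = 19.5


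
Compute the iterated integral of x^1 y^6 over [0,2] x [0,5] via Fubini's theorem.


By Fubini's theorem, the double integral factors as a product of single integrals:
Step 1: integral_0^2 x^1 dx = [x^2/2] from 0 to 2
     = 2^2/2 = 2
Step 2: integral_0^5 y^6 dy = [y^7/7] from 0 to 5
     = 5^7/7 = 11160.714286
Step 3: Double integral = 2 * 11160.714286 = 22321.428571


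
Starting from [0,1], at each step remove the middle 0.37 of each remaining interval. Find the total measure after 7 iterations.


Step 1: At each step, fraction remaining = 1 - 0.37 = 0.63
Step 2: After 7 steps, measure = (0.63)^7
Result = 0.03939


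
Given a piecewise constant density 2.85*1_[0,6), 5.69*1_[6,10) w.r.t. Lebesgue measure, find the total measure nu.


Integrate each piece of the Radon-Nikodym derivative:
Step 1: integral_0^6 2.85 dx = 2.85*(6-0) = 2.85*6 = 17.1
Step 2: integral_6^10 5.69 dx = 5.69*(10-6) = 5.69*4 = 22.76
Total: 17.1 + 22.76 = 39.86


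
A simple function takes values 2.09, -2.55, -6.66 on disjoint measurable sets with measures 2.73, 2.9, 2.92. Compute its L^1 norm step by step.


Step 1: Compute |f_i|^1 for each value:
  |2.09|^1 = 2.09
  |-2.55|^1 = 2.55
  |-6.66|^1 = 6.66
Step 2: Multiply by measures and sum:
  2.09 * 2.73 = 5.7057
  2.55 * 2.9 = 7.395
  6.66 * 2.92 = 19.4472
Sum = 5.7057 + 7.395 + 19.4472 = 32.5479
Step 3: Take the p-th root:
||f||_1 = (32.5479)^(1/1) = 32.5479


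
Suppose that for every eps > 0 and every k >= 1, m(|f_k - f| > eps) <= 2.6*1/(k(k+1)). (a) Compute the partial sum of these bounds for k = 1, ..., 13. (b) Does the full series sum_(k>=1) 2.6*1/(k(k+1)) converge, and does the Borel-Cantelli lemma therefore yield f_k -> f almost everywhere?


Step 1: List the terms 2.6*1/(k(k+1)) for k = 1 to 13:
  k=1: 1.3
  k=2: 0.433333
  k=3: 0.216667
  k=4: 0.13
  k=5: 0.086667
  k=6: 0.061905
  k=7: 0.046429
  k=8: 0.036111
  k=9: 0.028889
  k=10: 0.023636
  k=11: 0.019697
  k=12: 0.016667
  k=13: 0.014286
Step 2: Partial sum = 1.3 + 0.433333 + 0.216667 + 0.13 + 0.086667 + 0.061905 + 0.046429 + 0.036111 + 0.028889 + 0.023636 + 0.019697 + 0.016667 + 0.014286
     = 2.414286
Step 3: The full series sum_(k>=1) 2.6*1/(k(k+1)) converges (telescoping series sum 1/(k(k+1)) = 1; a constant multiple of a convergent series converges).
Step 4: Fix eps > 0. Since sum_k m(|f_k - f| > eps) < infinity, the Borel-Cantelli lemma gives
        m(limsup_k {|f_k - f| > eps}) = 0, i.e. for a.e. x, |f_k(x) - f(x)| <= eps for all large k.
        Applying this with eps = 1/j for j = 1, 2, ... and intersecting the countably many full-measure sets,
        for a.e. x we get limsup_k |f_k(x) - f(x)| <= 1/j for every j, hence f_k -> f almost everywhere.
Conclusion: series converges; Borel-Cantelli yields f_k -> f a.e.


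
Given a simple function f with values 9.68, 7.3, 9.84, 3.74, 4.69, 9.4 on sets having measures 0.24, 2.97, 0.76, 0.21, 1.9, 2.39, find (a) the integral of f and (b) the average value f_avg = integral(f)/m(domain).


Step 1: Integral = sum(value_i * measure_i)
= 9.68*0.24 + 7.3*2.97 + 9.84*0.76 + 3.74*0.21 + 4.69*1.9 + 9.4*2.39
= 2.3232 + 21.681 + 7.4784 + 0.7854 + 8.911 + 22.466
= 63.645
Step 2: Total measure of domain = 0.24 + 2.97 + 0.76 + 0.21 + 1.9 + 2.39 = 8.47
Step 3: Average value = 63.645 / 8.47 = 7.514168


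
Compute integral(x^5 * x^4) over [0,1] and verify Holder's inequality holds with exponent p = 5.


Step 1: Exact integral of f*g = integral(x^9, 0, 1) = 1/10
     = 0.1
Step 2: Holder bound with p=5, q=1.25:
  ||f||_p = (integral x^25 dx)^(1/5) = (1/26)^(1/5) = 0.521201
  ||g||_q = (integral x^5 dx)^(1/1.25) = (1/6)^(1/1.25) = 0.238495
Step 3: Holder bound = ||f||_p * ||g||_q = 0.521201 * 0.238495 = 0.124304
Verification: 0.1 <= 0.124304 (Holder holds)


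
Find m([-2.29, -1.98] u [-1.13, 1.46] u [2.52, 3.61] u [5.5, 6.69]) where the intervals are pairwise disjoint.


For pairwise disjoint intervals, m(union) = sum of lengths.
= (-1.98 - -2.29) + (1.46 - -1.13) + (3.61 - 2.52) + (6.69 - 5.5)
= 0.31 + 2.59 + 1.09 + 1.19
= 5.18


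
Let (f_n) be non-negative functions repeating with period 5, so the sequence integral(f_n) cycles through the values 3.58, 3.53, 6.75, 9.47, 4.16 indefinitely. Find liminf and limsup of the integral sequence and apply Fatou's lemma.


The sequence (integral(f_n)) is periodic with period 5, repeating the values 3.58, 3.53, 6.75, 9.47, 4.16 indefinitely.
Step 1: For a periodic sequence, every tail (a_m, a_(m+1), ...) contains all 5 period values infinitely often.
Step 2: Hence inf of every tail = min of the period values = min(3.58, 3.53, 6.75, 9.47, 4.16) = 3.53.
        liminf_n integral(f_n) = sup over m of (inf of tail from m) = 3.53.
Step 3: Similarly sup of every tail = max of the period values = 9.47.
        limsup_n integral(f_n) = 9.47.
Step 4: Fatou's lemma: integral(liminf_n f_n) <= liminf_n integral(f_n) = 3.53.
        So the integral of the pointwise liminf is at most 3.53.


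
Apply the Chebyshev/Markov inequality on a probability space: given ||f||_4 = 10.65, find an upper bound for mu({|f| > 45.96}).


Chebyshev/Markov inequality: mu(|f| > eps) <= (||f||_p / eps)^p
Step 1: ||f||_4 / eps = 10.65 / 45.96 = 0.231723
Step 2: Raise to power p = 4:
  (0.231723)^4 = 0.002883
Step 3: Therefore mu(|f| > 45.96) <= 0.002883


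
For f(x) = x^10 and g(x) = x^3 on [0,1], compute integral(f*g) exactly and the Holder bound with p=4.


Step 1: Exact integral of f*g = integral(x^13, 0, 1) = 1/14
     = 0.071429
Step 2: Holder bound with p=4, q=1.333333:
  ||f||_p = (integral x^40 dx)^(1/4) = (1/41)^(1/4) = 0.395188
  ||g||_q = (integral x^4 dx)^(1/1.333333) = (1/5)^(1/1.333333) = 0.29907
Step 3: Holder bound = ||f||_p * ||g||_q = 0.395188 * 0.29907 = 0.118189
Verification: 0.071429 <= 0.118189 (Holder holds)


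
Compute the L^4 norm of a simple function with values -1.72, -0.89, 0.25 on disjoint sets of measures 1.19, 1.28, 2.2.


Step 1: Compute |f_i|^4 for each value:
  |-1.72|^4 = 8.752131
  |-0.89|^4 = 0.627422
  |0.25|^4 = 0.003906
Step 2: Multiply by measures and sum:
  8.752131 * 1.19 = 10.415035
  0.627422 * 1.28 = 0.803101
  0.003906 * 2.2 = 0.008594
Sum = 10.415035 + 0.803101 + 0.008594 = 11.22673
Step 3: Take the p-th root:
||f||_4 = (11.22673)^(1/4) = 1.830473


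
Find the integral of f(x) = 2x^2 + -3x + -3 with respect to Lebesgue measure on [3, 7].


The Lebesgue integral of a Riemann-integrable function agrees with the Riemann integral.
Antiderivative F(x) = (2/3)x^3 + (-3/2)x^2 + -3x
F(7) = (2/3)*7^3 + (-3/2)*7^2 + -3*7
     = (2/3)*343 + (-3/2)*49 + -3*7
     = 228.666667 + -73.5 + -21
     = 134.166667
F(3) = -4.5
Integral = F(7) - F(3) = 134.166667 - -4.5 = 138.666667


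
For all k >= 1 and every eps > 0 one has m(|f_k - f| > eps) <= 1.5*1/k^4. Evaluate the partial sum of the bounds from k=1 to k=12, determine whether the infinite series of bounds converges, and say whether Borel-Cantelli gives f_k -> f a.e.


Step 1: List the terms 1.5*1/k^4 for k = 1 to 12:
  k=1: 1.5
  k=2: 0.09375
  k=3: 0.018519
  k=4: 0.005859
  k=5: 0.0024
  k=6: 0.001157
  k=7: 6.247397e-04
  k=8: 3.662109e-04
  k=9: 2.286237e-04
  k=10: 1.500000e-04
  k=11: 1.024520e-04
  k=12: 7.233796e-05
Step 2: Partial sum = 1.5 + 0.09375 + 0.018519 + 0.005859 + 0.0024 + 0.001157 + 6.247397e-04 + 3.662109e-04 + 2.286237e-04 + 1.500000e-04 + 1.024520e-04 + 7.233796e-05
     = 1.62323
Step 3: The full series sum_(k>=1) 1.5*1/k^4 converges (p-series with p = 4 > 1; a constant multiple of a convergent series converges).
Step 4: Fix eps > 0. Since sum_k m(|f_k - f| > eps) < infinity, the Borel-Cantelli lemma gives
        m(limsup_k {|f_k - f| > eps}) = 0, i.e. for a.e. x, |f_k(x) - f(x)| <= eps for all large k.
        Applying this with eps = 1/j for j = 1, 2, ... and intersecting the countably many full-measure sets,
        for a.e. x we get limsup_k |f_k(x) - f(x)| <= 1/j for every j, hence f_k -> f almost everywhere.
Conclusion: series converges; Borel-Cantelli yields f_k -> f a.e.


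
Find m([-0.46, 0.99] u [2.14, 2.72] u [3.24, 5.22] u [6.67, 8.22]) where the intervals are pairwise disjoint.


For pairwise disjoint intervals, m(union) = sum of lengths.
= (0.99 - -0.46) + (2.72 - 2.14) + (5.22 - 3.24) + (8.22 - 6.67)
= 1.45 + 0.58 + 1.98 + 1.55
= 5.56


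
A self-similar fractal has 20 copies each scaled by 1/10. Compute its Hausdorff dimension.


For a self-similar set with N copies scaled by 1/r:
dim_H = log(N)/log(r) = log(20)/log(10)
= 2.995732/2.302585
= 1.30103


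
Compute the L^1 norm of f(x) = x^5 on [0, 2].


Step 1: ||f||_1 = (integral_0^2 |x^5|^1 dx)^(1/1)
     = (integral_0^2 x^5 dx)^(1/1)
Step 2: integral_0^2 x^5 dx = [x^6/(6)] from 0 to 2 = 2^6/6
     = 64/6 = 10.666667
Step 3: ||f||_1 = (10.666667)^(1/1) = 10.666667


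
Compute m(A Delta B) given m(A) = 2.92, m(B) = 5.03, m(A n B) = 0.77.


m(A Delta B) = m(A) + m(B) - 2*m(A n B)
= 2.92 + 5.03 - 2*0.77
= 2.92 + 5.03 - 1.54
= 6.41


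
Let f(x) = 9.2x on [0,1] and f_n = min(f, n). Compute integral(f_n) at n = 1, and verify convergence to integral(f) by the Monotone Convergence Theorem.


f(x) = 9.2x on [0,1]; f_n(x) = min(9.2x, n). At n = 1:
Step 1: f(x) reaches 1 at x = 1/9.2 = 0.108696
Step 2: integral(f_1) = integral(9.2x, 0, 0.108696) + integral(1, 0.108696, 1)
       = 9.2*0.108696^2/2 + 1*(1 - 0.108696)
       = 0.054348 + 0.891304
       = 0.945652
Step 3: As n -> infinity, f_n increases to f, so by MCT integral(f_n) -> integral(f) = 9.2/2 = 4.6.
Convergence: integral(f_1) = 0.945652 -> 4.6 as n -> infinity


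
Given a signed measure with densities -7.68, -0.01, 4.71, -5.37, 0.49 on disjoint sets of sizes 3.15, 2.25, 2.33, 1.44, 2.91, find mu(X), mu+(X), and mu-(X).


Step 1: Compute signed measure on each set:
  Set 1: -7.68 * 3.15 = -24.192
  Set 2: -0.01 * 2.25 = -0.0225
  Set 3: 4.71 * 2.33 = 10.9743
  Set 4: -5.37 * 1.44 = -7.7328
  Set 5: 0.49 * 2.91 = 1.4259
Step 2: Total signed measure = (-24.192) + (-0.0225) + (10.9743) + (-7.7328) + (1.4259)
     = -19.5471
Step 3: Positive part mu+(X) = sum of positive contributions = 12.4002
Step 4: Negative part mu-(X) = |sum of negative contributions| = 31.9473
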